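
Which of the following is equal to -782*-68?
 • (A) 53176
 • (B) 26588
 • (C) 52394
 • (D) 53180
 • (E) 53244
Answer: A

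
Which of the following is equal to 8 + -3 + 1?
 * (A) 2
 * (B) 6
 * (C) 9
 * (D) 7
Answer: B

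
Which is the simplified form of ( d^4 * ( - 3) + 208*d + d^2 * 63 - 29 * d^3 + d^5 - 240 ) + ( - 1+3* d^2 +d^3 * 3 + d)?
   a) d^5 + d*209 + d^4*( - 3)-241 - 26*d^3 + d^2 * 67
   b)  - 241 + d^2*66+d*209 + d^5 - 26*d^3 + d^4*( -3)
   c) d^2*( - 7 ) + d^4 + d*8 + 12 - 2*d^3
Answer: b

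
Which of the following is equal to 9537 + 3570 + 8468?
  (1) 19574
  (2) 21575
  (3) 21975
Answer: 2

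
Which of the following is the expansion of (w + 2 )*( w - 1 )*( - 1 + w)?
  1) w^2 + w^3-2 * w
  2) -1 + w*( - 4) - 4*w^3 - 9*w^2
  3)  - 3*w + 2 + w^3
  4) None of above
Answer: 3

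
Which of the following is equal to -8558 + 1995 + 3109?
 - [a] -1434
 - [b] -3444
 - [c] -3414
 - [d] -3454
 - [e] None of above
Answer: d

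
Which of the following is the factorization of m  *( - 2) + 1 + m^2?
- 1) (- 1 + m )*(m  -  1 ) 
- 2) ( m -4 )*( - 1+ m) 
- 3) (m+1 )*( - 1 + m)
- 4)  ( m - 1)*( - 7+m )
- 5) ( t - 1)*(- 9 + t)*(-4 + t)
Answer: 1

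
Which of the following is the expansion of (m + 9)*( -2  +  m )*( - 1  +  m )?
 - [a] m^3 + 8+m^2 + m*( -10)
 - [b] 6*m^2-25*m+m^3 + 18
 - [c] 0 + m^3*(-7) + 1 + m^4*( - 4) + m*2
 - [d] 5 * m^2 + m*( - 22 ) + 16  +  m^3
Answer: b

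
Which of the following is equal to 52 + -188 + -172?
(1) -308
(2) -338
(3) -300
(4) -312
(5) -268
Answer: 1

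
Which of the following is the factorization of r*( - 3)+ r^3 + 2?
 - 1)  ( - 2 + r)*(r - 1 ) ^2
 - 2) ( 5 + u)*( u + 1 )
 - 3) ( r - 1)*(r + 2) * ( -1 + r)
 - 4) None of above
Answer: 3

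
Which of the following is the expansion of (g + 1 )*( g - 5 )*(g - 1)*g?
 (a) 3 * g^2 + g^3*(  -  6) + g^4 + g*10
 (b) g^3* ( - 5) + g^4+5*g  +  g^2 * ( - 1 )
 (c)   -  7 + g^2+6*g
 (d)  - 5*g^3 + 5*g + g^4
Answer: b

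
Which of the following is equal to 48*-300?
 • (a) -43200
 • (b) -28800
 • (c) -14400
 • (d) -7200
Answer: c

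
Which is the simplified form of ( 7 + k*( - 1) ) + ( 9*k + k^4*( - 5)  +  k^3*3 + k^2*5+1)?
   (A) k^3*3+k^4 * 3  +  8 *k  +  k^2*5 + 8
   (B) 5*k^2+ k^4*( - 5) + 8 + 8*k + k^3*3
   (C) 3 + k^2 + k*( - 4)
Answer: B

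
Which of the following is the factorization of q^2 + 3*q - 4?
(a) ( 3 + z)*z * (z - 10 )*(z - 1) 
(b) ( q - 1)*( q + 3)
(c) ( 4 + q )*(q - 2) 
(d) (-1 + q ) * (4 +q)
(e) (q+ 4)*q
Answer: d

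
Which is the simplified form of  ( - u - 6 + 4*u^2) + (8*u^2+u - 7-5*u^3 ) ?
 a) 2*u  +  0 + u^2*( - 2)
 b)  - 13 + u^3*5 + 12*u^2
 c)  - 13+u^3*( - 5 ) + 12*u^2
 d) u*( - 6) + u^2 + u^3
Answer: c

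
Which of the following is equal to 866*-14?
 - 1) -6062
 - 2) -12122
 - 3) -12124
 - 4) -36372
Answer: 3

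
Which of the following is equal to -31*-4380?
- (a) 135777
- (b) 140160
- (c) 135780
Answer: c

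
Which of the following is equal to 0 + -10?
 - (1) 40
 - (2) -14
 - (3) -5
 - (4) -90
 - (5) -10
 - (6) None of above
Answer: 5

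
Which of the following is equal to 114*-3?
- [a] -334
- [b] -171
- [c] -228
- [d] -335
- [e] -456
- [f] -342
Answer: f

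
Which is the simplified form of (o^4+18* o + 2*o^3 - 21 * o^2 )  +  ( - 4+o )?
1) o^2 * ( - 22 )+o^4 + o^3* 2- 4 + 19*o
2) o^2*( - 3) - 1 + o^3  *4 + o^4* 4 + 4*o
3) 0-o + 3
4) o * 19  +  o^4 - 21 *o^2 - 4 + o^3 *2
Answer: 4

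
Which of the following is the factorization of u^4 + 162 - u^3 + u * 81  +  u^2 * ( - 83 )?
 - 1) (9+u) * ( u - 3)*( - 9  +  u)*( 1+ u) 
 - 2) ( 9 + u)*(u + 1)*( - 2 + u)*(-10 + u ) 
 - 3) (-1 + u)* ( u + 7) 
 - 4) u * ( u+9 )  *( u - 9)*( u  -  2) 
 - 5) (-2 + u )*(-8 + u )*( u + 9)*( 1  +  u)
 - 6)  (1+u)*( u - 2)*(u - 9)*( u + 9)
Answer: 6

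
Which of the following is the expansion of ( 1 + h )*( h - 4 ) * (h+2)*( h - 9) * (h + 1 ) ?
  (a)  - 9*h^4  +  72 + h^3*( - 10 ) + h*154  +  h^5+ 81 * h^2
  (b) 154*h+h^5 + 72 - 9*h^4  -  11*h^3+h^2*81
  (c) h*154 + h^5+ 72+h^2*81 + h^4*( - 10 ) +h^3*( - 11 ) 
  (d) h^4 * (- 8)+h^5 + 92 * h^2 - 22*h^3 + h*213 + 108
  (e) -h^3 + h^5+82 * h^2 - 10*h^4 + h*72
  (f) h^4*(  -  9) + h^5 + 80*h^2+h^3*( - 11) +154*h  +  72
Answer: b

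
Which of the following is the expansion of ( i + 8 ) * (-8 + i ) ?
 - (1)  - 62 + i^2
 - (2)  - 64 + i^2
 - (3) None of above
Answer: 2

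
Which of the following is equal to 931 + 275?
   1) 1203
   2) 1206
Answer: 2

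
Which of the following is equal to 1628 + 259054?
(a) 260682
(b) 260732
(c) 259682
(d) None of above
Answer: a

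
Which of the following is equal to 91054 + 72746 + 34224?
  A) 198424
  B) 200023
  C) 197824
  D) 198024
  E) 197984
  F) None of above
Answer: D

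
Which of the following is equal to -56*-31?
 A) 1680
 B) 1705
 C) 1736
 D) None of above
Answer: C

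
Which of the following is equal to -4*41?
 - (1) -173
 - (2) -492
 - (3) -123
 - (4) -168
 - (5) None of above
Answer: 5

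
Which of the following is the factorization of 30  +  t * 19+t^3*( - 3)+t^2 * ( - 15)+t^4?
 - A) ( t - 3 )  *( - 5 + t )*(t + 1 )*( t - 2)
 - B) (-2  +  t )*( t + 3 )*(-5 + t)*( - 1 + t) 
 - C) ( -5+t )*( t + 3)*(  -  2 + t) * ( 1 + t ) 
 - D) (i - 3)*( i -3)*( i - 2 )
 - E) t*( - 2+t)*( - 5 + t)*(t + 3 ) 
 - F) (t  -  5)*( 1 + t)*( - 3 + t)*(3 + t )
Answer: C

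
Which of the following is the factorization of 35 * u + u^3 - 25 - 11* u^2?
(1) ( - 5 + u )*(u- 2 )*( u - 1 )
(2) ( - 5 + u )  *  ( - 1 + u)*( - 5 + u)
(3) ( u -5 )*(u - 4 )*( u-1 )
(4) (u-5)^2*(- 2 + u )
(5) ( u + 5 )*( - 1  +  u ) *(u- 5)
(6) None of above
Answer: 2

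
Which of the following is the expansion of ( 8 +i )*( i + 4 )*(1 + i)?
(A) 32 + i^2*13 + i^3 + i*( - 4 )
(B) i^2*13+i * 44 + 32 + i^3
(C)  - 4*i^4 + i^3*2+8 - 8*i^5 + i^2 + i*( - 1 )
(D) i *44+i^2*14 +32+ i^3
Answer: B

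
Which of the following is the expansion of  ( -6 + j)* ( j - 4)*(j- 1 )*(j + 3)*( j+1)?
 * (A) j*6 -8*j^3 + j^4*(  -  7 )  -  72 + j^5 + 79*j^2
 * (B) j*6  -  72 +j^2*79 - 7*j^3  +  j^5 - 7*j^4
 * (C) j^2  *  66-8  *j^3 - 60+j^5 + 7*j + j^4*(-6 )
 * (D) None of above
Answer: B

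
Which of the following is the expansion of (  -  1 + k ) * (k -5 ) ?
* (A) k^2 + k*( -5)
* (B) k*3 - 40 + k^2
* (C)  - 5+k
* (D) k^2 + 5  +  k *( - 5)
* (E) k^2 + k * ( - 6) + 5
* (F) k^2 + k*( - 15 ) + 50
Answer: E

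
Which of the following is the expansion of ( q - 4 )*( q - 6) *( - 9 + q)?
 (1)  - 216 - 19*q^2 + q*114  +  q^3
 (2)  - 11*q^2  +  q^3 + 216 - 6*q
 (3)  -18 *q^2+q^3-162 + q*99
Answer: 1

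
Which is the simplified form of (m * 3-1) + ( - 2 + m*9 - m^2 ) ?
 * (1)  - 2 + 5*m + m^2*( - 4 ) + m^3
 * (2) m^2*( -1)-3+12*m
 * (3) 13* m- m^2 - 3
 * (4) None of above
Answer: 2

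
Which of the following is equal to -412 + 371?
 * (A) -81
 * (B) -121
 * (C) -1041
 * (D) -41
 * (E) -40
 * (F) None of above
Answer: D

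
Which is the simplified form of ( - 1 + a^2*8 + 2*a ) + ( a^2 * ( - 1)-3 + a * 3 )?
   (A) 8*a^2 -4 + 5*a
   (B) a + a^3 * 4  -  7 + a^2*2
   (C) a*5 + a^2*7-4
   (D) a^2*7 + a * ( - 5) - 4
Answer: C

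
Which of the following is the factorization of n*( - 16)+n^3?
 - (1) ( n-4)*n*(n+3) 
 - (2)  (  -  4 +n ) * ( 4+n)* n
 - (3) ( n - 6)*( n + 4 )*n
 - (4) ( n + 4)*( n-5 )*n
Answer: 2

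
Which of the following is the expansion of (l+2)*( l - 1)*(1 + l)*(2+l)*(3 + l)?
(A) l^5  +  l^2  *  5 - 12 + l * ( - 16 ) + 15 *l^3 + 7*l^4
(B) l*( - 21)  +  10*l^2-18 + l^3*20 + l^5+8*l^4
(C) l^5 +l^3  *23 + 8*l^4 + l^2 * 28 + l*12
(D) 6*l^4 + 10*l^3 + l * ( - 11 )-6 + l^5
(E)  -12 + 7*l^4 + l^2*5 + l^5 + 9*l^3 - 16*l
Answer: A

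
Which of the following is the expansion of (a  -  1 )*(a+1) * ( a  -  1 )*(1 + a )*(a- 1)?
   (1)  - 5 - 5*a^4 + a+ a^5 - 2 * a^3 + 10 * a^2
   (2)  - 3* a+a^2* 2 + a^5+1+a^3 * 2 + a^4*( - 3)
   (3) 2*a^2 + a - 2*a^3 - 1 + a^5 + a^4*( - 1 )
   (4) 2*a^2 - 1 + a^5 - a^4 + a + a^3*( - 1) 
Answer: 3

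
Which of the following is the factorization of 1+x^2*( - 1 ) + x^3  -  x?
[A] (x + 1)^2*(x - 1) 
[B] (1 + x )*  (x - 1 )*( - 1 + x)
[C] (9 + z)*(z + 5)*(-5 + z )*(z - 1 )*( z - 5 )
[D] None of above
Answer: B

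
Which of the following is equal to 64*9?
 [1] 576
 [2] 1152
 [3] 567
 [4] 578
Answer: 1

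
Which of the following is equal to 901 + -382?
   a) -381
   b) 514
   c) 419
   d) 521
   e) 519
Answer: e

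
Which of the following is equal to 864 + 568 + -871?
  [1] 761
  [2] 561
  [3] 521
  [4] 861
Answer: 2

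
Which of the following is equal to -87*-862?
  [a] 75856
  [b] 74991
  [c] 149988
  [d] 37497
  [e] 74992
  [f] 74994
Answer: f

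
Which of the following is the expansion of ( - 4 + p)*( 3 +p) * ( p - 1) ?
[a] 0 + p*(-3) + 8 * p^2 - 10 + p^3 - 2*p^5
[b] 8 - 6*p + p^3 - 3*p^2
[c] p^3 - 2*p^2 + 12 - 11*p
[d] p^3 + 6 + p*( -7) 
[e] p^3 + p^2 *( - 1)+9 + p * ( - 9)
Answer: c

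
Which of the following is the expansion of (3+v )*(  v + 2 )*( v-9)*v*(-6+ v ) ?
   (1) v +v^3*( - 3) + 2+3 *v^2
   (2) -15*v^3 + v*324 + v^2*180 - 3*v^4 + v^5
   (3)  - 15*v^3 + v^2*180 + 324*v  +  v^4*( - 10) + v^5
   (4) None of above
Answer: 3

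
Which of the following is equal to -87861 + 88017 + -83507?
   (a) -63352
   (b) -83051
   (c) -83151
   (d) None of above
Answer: d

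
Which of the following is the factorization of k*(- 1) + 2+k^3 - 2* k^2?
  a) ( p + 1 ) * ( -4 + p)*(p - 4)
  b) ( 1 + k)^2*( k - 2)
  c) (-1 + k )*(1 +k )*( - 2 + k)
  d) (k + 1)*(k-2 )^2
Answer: c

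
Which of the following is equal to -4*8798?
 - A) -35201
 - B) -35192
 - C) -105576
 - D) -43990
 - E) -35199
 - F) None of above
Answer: B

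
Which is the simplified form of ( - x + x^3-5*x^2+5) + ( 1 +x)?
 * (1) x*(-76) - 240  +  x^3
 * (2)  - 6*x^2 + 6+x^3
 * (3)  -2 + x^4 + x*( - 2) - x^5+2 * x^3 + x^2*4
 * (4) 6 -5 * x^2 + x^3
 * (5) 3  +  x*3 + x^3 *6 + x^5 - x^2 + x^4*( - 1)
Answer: 4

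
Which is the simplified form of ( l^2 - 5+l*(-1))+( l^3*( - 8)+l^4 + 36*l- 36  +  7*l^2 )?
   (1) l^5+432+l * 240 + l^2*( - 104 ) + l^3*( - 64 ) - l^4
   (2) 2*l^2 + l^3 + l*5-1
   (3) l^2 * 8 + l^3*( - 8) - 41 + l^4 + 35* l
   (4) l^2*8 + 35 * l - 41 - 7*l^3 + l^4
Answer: 3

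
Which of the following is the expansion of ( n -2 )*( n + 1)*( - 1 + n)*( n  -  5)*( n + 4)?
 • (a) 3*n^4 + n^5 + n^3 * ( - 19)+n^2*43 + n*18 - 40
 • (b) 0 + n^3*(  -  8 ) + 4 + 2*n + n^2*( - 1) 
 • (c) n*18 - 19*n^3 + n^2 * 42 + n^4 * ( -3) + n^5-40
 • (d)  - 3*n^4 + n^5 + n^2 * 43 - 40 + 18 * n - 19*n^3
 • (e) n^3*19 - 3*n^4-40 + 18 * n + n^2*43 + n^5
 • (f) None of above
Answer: d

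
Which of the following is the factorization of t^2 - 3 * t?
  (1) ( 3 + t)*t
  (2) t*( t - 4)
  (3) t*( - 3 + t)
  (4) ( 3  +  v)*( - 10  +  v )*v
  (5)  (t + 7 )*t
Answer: 3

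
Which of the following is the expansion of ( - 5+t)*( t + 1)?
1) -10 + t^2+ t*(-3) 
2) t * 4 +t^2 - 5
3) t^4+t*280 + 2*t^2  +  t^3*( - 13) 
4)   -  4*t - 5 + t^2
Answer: 4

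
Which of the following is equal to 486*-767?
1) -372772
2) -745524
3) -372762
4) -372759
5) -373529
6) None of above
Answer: 3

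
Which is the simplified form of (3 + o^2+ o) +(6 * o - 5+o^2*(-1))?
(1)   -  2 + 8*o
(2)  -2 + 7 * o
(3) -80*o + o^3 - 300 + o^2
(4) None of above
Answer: 2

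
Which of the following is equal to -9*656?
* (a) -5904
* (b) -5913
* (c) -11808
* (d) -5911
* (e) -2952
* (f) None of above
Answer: a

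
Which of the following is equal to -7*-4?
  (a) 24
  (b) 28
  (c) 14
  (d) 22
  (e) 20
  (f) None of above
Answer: b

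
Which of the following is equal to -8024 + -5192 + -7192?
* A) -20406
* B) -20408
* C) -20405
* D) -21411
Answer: B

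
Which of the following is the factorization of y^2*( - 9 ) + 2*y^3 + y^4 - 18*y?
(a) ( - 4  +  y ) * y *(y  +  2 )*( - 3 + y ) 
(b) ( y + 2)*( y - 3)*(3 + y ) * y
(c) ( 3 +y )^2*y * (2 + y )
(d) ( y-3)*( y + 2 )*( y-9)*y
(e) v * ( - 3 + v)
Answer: b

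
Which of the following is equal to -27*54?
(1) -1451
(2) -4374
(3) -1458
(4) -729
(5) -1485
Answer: 3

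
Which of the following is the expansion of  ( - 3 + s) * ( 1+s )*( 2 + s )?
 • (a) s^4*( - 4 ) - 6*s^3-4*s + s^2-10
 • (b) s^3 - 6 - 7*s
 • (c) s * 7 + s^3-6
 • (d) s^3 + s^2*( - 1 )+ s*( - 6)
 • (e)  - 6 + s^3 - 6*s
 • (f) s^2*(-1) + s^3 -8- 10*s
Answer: b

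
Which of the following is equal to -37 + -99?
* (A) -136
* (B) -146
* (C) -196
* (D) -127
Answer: A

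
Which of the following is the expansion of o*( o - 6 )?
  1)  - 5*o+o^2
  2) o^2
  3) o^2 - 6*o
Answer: 3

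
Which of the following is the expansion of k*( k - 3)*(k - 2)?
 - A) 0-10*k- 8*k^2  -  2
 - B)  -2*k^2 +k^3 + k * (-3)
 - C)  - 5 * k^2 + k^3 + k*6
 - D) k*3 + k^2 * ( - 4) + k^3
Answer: C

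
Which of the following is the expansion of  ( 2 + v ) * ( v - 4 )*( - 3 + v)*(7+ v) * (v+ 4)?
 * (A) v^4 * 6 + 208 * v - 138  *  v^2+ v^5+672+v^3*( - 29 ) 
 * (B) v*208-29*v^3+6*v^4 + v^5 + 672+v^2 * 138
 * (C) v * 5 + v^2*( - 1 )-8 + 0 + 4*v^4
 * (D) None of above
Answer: A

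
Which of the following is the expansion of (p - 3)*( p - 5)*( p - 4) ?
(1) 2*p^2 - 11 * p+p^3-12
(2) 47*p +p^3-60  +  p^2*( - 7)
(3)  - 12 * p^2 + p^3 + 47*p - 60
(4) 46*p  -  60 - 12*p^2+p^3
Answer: 3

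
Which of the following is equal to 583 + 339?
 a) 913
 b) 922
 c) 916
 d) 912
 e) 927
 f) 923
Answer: b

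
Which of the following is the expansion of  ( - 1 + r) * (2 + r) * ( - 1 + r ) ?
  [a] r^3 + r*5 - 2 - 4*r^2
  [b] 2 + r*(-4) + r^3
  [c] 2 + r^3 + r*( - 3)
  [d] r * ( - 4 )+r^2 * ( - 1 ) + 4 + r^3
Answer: c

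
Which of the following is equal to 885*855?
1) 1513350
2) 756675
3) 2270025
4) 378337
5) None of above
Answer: 2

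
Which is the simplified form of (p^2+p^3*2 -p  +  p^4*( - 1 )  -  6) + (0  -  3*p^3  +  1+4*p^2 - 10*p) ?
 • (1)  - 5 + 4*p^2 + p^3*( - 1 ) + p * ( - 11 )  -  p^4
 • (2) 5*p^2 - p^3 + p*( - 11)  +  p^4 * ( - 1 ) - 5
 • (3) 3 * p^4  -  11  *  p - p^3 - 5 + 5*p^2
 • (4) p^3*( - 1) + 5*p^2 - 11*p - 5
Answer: 2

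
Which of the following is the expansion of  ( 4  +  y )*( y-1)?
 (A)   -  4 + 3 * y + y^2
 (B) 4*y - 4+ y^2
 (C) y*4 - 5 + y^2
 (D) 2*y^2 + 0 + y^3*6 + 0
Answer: A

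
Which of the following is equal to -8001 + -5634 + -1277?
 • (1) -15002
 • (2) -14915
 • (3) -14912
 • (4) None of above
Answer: 3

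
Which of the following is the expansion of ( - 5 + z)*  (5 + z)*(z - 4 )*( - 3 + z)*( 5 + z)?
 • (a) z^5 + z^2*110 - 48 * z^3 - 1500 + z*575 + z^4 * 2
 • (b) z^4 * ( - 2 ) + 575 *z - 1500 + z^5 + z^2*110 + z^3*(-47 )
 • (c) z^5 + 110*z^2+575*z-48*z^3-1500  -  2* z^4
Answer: c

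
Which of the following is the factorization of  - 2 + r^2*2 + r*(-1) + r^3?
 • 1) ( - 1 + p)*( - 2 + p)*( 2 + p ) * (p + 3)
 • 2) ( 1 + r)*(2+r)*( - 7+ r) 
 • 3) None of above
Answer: 3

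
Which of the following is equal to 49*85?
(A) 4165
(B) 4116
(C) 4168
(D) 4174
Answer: A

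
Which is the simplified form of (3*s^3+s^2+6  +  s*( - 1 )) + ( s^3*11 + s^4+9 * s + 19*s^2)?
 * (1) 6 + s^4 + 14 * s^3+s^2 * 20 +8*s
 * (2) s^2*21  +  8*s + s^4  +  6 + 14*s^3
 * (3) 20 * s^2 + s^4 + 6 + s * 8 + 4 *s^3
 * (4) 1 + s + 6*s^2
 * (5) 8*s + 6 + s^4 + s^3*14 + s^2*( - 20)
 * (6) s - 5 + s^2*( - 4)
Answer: 1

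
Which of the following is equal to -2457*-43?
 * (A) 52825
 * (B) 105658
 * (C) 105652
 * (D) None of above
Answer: D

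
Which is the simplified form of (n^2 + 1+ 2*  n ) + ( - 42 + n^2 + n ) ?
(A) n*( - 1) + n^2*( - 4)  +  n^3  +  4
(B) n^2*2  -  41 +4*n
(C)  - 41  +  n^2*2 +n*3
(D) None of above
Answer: C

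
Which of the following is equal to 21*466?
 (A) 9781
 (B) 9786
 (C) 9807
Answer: B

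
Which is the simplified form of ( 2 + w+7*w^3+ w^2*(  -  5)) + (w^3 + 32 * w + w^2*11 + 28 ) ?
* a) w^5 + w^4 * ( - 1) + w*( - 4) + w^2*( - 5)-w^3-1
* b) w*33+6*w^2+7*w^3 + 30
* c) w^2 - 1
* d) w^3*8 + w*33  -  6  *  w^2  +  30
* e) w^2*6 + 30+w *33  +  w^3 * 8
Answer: e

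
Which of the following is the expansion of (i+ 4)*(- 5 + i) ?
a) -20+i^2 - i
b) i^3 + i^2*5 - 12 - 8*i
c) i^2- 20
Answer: a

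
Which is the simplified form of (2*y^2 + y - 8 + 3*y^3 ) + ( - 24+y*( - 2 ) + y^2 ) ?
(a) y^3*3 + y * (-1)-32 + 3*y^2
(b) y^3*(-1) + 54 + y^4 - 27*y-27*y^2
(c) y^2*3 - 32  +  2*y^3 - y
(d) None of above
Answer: a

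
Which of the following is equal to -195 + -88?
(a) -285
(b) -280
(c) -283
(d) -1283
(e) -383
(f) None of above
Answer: c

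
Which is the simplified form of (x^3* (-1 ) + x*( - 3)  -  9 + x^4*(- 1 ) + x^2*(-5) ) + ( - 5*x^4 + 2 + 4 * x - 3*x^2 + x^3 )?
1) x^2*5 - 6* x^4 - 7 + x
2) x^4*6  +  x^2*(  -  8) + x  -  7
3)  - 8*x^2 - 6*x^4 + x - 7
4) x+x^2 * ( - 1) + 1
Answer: 3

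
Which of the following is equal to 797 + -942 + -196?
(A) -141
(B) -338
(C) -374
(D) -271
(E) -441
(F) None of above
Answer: F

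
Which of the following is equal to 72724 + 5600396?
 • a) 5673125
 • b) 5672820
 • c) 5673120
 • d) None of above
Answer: c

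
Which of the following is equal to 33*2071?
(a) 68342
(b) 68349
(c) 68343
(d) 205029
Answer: c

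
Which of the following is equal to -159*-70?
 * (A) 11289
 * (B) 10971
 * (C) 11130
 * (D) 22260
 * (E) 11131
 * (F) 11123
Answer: C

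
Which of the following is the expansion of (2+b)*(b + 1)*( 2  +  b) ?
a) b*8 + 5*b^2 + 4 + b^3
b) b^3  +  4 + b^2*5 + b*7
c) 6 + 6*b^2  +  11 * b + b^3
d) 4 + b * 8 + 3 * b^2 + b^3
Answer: a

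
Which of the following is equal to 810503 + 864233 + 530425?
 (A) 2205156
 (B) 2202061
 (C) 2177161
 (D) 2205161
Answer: D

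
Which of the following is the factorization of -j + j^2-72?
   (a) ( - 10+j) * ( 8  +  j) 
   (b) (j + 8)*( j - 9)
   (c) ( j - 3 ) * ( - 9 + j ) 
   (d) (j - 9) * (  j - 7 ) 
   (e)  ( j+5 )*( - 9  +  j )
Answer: b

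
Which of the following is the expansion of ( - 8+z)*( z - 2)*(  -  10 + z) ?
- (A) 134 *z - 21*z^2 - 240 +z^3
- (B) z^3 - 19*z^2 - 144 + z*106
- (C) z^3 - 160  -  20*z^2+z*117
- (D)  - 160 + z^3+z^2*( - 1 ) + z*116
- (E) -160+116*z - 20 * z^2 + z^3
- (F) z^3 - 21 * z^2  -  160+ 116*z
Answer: E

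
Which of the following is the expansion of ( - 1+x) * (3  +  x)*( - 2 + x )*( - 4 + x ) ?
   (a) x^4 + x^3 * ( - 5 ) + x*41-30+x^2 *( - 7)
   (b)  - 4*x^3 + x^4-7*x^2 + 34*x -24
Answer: b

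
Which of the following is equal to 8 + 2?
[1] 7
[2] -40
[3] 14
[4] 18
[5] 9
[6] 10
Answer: 6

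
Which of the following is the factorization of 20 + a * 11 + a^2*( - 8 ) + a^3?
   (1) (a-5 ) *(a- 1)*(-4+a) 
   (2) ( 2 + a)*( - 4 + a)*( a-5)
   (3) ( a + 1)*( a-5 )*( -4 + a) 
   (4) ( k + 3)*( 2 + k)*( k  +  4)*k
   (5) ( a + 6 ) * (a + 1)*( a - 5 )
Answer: 3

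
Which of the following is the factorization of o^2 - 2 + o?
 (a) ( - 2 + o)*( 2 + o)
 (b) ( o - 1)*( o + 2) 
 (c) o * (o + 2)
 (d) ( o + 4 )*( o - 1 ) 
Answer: b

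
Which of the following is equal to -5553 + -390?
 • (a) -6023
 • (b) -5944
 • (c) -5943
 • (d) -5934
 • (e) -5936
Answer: c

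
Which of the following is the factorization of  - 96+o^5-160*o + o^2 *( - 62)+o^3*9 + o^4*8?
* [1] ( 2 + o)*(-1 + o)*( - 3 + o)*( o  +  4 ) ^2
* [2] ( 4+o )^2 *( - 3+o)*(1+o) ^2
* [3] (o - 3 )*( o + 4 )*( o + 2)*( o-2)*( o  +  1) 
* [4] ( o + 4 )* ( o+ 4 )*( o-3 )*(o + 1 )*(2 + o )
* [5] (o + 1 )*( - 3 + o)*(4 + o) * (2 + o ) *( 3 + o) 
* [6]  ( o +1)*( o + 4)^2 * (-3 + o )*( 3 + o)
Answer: 4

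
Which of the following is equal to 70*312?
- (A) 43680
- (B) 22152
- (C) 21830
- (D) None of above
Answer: D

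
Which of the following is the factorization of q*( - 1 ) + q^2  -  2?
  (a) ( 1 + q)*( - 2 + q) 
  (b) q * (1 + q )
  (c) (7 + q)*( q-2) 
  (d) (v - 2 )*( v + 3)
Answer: a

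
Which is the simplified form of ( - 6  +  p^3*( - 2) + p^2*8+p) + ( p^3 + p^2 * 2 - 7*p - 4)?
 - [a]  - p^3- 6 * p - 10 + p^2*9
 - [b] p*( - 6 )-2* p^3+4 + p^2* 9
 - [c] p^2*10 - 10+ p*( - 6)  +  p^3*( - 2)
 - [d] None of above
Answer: d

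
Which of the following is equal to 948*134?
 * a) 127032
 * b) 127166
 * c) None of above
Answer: a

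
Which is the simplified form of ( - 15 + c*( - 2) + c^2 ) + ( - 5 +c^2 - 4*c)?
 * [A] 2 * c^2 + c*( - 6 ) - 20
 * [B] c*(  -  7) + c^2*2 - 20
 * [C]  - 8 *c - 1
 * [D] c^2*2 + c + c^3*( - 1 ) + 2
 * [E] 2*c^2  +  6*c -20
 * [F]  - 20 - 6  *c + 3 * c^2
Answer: A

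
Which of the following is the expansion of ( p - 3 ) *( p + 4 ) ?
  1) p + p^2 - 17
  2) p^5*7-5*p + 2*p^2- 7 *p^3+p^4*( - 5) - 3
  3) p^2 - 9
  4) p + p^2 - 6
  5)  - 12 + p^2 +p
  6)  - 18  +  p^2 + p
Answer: 5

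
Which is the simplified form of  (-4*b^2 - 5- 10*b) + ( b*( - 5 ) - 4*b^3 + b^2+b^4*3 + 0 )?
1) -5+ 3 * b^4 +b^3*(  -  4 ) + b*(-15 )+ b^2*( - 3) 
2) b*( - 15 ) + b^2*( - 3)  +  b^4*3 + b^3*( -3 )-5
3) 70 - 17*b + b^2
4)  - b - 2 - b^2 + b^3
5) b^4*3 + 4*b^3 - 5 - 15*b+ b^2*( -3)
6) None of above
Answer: 1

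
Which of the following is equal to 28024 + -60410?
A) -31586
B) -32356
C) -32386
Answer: C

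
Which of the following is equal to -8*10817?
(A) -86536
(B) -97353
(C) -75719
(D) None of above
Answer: A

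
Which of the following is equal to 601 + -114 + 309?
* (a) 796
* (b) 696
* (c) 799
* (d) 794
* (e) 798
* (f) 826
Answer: a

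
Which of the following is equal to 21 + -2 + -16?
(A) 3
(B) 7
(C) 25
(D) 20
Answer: A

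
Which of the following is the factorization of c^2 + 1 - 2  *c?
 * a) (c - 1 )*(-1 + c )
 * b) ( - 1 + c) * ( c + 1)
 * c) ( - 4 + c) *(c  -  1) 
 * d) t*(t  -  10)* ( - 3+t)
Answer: a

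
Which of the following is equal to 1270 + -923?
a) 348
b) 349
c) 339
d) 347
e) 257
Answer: d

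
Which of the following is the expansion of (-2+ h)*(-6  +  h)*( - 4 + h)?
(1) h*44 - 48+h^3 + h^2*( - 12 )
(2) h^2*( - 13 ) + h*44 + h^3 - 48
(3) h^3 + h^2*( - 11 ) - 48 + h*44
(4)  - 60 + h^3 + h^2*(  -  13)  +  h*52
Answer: 1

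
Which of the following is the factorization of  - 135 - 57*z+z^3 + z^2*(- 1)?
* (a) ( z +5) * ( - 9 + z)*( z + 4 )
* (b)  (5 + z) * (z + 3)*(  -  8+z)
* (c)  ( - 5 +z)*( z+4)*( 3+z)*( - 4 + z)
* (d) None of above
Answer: d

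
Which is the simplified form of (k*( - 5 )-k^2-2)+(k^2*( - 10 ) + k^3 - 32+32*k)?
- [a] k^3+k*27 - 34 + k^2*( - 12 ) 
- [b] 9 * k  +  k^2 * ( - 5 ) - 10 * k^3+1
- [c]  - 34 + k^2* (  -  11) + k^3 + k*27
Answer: c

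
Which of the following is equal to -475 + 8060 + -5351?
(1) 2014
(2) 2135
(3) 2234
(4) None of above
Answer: 3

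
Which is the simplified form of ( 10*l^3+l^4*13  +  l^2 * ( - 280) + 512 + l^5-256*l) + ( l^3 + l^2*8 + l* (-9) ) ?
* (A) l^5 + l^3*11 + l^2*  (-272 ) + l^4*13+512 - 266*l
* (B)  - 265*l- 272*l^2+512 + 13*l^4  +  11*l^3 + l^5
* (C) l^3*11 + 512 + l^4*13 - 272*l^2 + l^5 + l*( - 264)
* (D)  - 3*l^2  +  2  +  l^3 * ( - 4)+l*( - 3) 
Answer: B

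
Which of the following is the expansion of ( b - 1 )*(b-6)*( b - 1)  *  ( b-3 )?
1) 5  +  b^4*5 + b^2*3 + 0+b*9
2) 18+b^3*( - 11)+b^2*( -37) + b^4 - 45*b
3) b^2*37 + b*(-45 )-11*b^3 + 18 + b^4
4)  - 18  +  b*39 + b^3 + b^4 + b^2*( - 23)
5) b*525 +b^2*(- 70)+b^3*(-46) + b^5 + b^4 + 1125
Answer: 3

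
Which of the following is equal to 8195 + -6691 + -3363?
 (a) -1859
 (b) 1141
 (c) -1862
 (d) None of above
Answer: a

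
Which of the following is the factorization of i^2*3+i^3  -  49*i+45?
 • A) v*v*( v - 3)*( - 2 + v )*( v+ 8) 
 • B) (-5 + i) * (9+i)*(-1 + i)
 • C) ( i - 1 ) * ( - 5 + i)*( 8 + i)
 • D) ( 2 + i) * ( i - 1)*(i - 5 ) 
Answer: B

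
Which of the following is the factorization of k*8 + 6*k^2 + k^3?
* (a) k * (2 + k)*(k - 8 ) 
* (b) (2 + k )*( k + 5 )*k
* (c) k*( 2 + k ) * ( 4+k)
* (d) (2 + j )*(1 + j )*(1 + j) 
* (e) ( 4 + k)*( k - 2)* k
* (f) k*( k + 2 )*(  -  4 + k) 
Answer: c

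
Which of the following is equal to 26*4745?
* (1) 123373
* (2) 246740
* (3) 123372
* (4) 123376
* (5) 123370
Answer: 5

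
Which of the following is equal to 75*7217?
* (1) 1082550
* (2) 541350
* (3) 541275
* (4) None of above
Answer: 3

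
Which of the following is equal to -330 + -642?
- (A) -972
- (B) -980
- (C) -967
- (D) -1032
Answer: A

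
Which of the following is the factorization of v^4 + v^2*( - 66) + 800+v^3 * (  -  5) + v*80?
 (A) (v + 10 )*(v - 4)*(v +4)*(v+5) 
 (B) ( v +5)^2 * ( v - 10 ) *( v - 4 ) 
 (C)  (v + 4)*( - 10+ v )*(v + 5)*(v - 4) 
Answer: C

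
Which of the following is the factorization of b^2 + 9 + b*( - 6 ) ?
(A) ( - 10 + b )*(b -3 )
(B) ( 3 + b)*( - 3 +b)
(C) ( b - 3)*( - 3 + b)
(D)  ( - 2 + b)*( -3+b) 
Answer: C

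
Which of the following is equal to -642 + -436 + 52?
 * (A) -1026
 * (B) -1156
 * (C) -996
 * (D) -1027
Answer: A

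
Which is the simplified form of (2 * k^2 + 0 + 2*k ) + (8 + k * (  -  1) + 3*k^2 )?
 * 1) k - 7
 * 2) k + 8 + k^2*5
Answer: 2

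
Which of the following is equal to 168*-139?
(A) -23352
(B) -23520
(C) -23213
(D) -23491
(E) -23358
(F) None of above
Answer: A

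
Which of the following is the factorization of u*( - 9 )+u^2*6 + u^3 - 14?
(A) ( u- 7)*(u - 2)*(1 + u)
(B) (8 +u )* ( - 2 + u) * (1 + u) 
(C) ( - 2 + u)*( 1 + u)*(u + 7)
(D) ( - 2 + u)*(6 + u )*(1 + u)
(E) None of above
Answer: C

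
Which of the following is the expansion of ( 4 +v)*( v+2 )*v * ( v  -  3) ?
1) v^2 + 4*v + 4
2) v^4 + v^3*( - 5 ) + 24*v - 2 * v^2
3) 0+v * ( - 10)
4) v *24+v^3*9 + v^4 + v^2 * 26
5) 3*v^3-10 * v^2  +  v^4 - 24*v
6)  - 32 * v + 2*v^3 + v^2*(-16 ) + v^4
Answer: 5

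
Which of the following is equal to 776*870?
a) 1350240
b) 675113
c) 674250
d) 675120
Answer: d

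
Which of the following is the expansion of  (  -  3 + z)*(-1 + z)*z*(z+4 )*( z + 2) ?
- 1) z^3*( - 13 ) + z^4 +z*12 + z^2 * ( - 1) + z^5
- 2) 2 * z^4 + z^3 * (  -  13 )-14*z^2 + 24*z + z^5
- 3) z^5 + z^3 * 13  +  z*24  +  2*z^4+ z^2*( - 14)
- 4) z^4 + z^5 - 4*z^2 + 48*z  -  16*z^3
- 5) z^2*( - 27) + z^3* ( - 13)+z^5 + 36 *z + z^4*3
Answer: 2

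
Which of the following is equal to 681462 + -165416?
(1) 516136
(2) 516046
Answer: 2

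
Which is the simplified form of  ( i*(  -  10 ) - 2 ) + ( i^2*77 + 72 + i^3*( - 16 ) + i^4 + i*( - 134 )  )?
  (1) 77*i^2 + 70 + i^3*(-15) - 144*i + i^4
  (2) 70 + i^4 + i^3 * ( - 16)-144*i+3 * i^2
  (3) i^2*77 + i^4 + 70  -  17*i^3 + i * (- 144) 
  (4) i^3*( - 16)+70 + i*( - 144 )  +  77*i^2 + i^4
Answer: 4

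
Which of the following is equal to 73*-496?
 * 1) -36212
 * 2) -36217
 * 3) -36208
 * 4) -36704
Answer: 3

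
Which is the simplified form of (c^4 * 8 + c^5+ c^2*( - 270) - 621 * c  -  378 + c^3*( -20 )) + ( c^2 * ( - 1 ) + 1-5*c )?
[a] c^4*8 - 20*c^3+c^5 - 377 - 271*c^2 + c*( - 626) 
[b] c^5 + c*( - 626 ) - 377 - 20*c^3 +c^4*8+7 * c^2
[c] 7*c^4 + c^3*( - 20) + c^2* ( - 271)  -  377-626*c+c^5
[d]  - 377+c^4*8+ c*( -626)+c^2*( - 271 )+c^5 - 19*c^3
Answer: a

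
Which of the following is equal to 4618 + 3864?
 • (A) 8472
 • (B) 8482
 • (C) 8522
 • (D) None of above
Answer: B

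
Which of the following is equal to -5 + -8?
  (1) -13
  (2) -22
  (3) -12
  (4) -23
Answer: 1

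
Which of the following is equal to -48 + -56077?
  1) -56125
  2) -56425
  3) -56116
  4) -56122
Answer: 1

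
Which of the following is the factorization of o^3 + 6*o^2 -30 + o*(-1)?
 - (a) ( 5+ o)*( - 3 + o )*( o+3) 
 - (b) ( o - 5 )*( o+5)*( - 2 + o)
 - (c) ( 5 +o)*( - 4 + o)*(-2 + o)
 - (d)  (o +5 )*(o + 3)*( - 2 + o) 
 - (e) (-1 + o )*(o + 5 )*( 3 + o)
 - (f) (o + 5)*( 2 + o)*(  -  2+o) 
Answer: d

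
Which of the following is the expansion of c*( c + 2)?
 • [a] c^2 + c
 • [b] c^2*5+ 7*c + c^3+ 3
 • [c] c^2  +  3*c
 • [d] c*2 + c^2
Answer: d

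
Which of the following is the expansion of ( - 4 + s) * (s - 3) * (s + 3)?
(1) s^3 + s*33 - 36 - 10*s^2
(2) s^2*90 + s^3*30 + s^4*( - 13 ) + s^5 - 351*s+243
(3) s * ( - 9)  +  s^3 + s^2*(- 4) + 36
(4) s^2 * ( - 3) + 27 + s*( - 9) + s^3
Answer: 3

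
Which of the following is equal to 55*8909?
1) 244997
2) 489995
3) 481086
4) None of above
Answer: 2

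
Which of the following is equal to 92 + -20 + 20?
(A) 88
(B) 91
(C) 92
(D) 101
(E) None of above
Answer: C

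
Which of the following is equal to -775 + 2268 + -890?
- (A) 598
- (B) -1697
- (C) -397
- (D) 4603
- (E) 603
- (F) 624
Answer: E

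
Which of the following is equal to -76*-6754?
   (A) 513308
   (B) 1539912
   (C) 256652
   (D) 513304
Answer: D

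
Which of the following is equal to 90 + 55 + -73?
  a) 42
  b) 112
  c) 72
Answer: c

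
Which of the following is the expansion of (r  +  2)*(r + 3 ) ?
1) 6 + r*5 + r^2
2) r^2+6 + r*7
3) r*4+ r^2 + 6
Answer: 1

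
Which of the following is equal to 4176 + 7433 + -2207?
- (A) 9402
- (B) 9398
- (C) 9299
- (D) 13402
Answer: A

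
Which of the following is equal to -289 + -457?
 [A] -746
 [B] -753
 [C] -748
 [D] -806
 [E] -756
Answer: A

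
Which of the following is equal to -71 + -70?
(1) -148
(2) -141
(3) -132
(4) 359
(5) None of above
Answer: 2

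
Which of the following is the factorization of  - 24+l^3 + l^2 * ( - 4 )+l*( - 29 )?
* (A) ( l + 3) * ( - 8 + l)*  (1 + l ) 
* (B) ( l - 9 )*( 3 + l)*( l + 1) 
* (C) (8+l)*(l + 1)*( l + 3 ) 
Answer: A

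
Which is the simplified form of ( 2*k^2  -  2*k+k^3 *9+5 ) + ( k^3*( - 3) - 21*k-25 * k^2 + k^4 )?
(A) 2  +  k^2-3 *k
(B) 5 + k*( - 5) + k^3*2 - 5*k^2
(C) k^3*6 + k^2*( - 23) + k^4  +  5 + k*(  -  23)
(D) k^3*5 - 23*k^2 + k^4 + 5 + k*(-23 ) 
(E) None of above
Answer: C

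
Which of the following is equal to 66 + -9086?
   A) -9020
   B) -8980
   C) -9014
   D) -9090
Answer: A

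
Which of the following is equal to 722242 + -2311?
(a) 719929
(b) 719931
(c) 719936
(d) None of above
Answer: b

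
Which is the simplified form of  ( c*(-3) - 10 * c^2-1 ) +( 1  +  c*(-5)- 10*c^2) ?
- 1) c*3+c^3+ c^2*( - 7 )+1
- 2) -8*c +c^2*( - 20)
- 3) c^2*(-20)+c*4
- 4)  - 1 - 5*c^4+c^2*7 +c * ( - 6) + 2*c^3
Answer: 2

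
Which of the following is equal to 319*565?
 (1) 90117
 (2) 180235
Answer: 2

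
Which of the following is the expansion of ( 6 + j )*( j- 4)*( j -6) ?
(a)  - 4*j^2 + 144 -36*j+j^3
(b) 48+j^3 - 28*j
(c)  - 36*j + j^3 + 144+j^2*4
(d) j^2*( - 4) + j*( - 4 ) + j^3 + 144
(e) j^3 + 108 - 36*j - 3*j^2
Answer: a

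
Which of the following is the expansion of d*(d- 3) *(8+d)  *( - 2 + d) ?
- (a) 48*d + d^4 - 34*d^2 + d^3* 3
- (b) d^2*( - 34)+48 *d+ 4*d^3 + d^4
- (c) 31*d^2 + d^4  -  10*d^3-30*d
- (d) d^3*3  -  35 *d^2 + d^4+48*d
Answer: a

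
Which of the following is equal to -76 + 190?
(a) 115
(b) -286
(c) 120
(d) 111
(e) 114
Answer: e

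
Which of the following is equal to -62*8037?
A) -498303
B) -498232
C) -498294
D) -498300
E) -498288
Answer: C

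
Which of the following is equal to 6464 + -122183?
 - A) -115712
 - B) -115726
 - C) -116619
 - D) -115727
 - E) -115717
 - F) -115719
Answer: F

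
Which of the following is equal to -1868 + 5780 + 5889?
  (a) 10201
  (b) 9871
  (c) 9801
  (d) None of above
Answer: c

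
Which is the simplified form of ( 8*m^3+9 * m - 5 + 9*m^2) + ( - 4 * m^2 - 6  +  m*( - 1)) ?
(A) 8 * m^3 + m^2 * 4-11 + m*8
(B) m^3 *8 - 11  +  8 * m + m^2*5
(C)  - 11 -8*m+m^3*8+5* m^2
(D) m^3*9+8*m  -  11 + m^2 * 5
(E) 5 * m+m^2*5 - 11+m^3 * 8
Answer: B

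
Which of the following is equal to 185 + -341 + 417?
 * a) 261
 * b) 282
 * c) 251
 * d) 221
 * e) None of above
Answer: a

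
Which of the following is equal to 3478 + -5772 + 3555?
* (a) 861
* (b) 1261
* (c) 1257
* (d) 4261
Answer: b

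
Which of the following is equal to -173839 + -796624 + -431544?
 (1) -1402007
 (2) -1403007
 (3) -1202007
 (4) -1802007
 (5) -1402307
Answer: 1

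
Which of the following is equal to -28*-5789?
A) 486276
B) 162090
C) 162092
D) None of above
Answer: C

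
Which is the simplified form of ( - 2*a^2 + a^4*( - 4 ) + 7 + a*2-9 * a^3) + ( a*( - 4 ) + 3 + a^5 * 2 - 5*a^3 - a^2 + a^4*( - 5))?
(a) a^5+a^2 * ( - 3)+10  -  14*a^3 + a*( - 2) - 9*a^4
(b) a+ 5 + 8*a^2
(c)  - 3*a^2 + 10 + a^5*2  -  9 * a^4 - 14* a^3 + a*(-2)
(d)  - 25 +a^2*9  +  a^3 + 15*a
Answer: c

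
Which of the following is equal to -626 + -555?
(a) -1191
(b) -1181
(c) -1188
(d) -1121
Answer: b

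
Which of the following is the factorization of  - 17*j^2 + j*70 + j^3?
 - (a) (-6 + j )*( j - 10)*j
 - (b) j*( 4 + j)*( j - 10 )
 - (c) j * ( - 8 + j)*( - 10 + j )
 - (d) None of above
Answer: d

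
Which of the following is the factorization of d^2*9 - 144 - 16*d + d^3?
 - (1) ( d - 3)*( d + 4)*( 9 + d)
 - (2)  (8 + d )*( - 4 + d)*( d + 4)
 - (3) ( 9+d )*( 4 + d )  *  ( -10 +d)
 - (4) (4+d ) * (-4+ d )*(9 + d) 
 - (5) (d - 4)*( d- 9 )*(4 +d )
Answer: 4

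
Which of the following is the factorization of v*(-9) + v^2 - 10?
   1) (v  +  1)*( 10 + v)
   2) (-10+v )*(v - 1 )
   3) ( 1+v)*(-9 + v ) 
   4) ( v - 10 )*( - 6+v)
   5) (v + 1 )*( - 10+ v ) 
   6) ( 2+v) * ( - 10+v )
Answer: 5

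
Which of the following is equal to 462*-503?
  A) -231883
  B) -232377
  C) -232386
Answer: C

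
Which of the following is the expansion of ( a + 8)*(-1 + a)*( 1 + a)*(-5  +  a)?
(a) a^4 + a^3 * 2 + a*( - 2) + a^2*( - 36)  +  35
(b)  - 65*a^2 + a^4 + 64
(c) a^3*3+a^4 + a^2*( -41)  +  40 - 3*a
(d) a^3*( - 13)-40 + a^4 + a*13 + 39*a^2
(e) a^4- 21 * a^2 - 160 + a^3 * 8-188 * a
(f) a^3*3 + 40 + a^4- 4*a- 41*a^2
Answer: c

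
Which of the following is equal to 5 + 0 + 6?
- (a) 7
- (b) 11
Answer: b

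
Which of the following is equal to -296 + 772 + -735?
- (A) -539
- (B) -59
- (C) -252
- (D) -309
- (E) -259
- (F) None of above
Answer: E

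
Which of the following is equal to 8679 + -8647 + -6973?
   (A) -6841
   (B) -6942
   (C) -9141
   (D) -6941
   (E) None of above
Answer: D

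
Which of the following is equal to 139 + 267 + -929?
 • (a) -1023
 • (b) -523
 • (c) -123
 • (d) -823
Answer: b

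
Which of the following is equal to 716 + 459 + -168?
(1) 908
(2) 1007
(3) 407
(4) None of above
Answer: 2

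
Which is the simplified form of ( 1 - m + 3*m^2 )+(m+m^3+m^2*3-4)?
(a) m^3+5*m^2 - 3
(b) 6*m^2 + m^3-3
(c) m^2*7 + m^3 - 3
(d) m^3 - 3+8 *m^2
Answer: b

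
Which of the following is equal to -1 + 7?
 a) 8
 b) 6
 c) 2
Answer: b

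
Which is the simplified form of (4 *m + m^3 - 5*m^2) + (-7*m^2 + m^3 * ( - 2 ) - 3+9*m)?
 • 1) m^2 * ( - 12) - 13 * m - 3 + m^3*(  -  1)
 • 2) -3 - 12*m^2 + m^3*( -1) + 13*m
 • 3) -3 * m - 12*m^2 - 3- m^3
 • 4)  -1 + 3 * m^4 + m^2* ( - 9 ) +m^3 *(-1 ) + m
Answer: 2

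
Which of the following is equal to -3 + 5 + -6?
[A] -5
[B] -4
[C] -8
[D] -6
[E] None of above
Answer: B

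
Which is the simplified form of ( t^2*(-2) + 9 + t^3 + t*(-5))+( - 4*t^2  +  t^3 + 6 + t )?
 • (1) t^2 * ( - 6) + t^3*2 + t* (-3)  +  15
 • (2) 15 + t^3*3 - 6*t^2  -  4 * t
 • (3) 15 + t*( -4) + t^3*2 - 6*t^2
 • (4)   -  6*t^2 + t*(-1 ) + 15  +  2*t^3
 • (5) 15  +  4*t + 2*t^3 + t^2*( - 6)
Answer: 3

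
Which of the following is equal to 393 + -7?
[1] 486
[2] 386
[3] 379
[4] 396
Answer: 2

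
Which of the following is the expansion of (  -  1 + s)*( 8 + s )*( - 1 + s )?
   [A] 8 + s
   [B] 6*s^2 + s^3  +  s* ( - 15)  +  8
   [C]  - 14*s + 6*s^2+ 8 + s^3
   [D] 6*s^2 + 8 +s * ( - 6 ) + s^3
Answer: B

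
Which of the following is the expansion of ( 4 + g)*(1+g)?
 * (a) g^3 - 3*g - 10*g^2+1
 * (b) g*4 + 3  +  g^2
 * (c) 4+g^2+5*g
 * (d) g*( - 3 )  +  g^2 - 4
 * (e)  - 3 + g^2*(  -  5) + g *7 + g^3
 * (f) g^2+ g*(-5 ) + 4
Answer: c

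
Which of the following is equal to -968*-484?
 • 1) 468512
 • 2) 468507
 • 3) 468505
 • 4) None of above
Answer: 1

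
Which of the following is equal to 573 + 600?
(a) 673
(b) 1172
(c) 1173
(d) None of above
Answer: c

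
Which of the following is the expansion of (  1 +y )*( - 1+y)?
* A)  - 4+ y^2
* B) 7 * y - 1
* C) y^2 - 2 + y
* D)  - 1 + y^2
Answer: D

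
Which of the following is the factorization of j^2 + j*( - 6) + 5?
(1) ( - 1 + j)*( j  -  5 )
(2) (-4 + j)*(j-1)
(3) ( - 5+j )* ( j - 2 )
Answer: 1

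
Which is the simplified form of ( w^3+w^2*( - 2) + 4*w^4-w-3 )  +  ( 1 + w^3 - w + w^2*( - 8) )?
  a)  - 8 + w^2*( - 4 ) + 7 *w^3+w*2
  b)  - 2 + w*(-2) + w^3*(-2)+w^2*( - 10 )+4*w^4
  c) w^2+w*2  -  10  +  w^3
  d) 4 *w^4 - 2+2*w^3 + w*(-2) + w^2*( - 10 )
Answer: d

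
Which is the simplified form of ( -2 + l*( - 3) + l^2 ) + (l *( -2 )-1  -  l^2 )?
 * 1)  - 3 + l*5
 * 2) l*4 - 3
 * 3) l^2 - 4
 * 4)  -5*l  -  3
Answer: 4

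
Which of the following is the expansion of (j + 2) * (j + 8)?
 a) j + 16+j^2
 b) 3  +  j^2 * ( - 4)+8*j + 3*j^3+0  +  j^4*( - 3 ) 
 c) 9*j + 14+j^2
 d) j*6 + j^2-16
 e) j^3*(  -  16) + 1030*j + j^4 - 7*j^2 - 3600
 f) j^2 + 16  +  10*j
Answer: f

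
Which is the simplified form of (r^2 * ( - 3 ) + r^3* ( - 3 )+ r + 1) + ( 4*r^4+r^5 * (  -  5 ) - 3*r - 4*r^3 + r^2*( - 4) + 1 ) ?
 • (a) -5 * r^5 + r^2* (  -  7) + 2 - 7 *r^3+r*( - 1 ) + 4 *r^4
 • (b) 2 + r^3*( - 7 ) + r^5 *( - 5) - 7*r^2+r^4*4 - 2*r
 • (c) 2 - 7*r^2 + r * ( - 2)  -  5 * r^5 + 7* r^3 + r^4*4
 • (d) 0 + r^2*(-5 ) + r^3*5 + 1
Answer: b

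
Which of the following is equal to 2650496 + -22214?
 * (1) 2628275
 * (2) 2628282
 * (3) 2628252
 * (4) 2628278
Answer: 2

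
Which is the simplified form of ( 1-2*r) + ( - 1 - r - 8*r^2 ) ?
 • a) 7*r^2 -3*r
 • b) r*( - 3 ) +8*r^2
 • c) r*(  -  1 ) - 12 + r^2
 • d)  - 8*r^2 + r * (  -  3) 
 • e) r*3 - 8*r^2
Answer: d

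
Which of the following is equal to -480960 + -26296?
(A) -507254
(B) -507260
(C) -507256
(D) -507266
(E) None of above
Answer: C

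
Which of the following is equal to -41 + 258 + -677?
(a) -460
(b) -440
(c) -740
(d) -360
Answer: a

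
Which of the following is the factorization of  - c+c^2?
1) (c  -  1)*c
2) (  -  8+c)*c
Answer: 1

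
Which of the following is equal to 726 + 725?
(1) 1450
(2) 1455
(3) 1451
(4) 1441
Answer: 3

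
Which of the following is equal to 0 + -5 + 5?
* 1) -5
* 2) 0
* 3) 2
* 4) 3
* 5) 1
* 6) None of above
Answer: 2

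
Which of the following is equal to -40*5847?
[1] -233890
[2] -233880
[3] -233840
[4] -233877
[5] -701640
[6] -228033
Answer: 2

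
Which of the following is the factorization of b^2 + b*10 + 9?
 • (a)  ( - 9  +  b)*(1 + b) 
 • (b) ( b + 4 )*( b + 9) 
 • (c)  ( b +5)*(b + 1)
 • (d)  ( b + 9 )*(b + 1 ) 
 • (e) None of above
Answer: d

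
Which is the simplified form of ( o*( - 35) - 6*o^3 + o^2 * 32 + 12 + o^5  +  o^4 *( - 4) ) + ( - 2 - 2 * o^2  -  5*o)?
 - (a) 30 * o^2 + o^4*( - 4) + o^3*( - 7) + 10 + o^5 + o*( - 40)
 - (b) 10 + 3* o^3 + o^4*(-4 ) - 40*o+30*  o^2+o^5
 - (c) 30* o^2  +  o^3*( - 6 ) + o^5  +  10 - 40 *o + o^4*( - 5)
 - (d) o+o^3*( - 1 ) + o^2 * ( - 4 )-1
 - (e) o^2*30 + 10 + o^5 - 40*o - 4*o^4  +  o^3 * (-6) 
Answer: e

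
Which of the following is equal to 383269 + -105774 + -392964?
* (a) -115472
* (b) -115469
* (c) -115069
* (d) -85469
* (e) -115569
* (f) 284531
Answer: b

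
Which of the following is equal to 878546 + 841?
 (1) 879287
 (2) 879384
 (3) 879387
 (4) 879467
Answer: 3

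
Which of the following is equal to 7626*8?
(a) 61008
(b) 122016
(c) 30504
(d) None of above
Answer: a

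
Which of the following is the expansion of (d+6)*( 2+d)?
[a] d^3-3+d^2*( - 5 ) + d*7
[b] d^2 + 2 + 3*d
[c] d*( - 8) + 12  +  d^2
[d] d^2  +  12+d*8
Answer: d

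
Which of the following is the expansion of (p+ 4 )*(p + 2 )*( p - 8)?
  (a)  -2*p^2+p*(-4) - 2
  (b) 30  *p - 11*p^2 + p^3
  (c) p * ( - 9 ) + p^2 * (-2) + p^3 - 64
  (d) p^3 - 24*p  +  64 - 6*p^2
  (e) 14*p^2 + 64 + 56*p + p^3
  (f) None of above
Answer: f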